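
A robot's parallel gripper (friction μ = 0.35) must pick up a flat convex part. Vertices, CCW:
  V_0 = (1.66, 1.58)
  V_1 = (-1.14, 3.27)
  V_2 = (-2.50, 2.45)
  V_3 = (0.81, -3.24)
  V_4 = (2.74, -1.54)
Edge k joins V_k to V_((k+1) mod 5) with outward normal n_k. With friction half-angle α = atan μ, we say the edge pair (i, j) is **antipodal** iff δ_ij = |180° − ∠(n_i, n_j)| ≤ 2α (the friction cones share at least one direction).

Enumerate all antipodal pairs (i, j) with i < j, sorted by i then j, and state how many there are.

count = 3; pairs: (0,2), (1,3), (2,4)

α = atan 0.35 = 19.29°;  2α = 38.58°
n_0 = (+0.5167, +0.8561)
n_1 = (-0.5163, +0.8564)
n_2 = (-0.8644, -0.5028)
n_3 = (+0.6610, -0.7504)
n_4 = (+0.9450, +0.3271)
  (0,1): δ = 117.80°  ·
  (0,2): δ = 28.70°  ✓
  (0,3): δ = 72.49°  ·
  (0,4): δ = 140.21°  ·
  (1,2): δ = 90.90°  ·
  (1,3): δ = 10.29°  ✓
  (1,4): δ = 78.01°  ·
  (2,3): δ = 78.81°  ·
  (2,4): δ = 11.09°  ✓
  (3,4): δ = 112.28°  ·
antipodal pairs: 3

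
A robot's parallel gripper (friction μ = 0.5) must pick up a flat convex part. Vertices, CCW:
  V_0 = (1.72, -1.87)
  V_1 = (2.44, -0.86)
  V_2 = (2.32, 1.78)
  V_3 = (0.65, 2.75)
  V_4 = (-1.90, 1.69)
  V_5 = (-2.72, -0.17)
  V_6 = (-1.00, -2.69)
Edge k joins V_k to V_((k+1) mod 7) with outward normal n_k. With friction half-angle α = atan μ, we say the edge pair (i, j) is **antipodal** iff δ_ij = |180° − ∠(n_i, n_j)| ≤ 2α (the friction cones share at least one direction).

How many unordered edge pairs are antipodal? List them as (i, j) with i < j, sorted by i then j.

α = atan 0.5 = 26.57°;  2α = 53.13°
n_0 = (+0.8143, -0.5805)
n_1 = (+0.9990, +0.0454)
n_2 = (+0.5023, +0.8647)
n_3 = (-0.3838, +0.9234)
n_4 = (-0.9150, +0.4034)
n_5 = (-0.8259, -0.5637)
n_6 = (+0.2886, -0.9574)
  (0,1): δ = 141.91°  ·
  (0,2): δ = 84.67°  ·
  (0,3): δ = 31.94°  ✓
  (0,4): δ = 11.69°  ✓
  (0,5): δ = 69.80°  ·
  (0,6): δ = 142.26°  ·
  (1,2): δ = 122.75°  ·
  (1,3): δ = 70.03°  ·
  (1,4): δ = 26.39°  ✓
  (1,5): δ = 31.71°  ✓
  (1,6): δ = 104.17°  ·
  (2,3): δ = 127.28°  ·
  (2,4): δ = 83.64°  ·
  (2,5): δ = 25.54°  ✓
  (2,6): δ = 46.93°  ✓
  (3,4): δ = 136.36°  ·
  (3,5): δ = 78.26°  ·
  (3,6): δ = 5.80°  ✓
  (4,5): δ = 121.89°  ·
  (4,6): δ = 49.43°  ✓
  (5,6): δ = 107.54°  ·
antipodal pairs: 8

count = 8; pairs: (0,3), (0,4), (1,4), (1,5), (2,5), (2,6), (3,6), (4,6)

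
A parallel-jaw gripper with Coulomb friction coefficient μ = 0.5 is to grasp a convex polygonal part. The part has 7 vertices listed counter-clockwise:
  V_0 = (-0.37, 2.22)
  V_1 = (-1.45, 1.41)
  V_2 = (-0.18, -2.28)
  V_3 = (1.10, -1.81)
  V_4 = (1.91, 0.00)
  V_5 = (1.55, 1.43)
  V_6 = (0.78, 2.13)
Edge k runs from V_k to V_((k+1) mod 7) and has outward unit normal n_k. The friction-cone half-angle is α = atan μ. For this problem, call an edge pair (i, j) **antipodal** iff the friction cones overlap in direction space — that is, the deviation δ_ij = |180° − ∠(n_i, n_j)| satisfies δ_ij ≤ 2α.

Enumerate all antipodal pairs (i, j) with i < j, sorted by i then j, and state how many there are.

count = 6; pairs: (0,2), (0,3), (1,3), (1,4), (1,5), (2,6)

α = atan 0.5 = 26.57°;  2α = 53.13°
n_0 = (-0.6000, +0.8000)
n_1 = (-0.9456, -0.3254)
n_2 = (+0.3447, -0.9387)
n_3 = (+0.9128, -0.4085)
n_4 = (+0.9697, +0.2441)
n_5 = (+0.6727, +0.7399)
n_6 = (+0.0780, +0.9970)
  (0,1): δ = 107.88°  ·
  (0,2): δ = 16.71°  ✓
  (0,3): δ = 29.02°  ✓
  (0,4): δ = 67.26°  ·
  (0,5): δ = 100.86°  ·
  (0,6): δ = 138.66°  ·
  (1,2): δ = 88.83°  ·
  (1,3): δ = 43.10°  ✓
  (1,4): δ = 4.86°  ✓
  (1,5): δ = 28.73°  ✓
  (1,6): δ = 66.53°  ·
  (2,3): δ = 134.27°  ·
  (2,4): δ = 96.03°  ·
  (2,5): δ = 62.44°  ·
  (2,6): δ = 24.64°  ✓
  (3,4): δ = 141.76°  ·
  (3,5): δ = 108.16°  ·
  (3,6): δ = 70.37°  ·
  (4,5): δ = 146.40°  ·
  (4,6): δ = 108.61°  ·
  (5,6): δ = 142.20°  ·
antipodal pairs: 6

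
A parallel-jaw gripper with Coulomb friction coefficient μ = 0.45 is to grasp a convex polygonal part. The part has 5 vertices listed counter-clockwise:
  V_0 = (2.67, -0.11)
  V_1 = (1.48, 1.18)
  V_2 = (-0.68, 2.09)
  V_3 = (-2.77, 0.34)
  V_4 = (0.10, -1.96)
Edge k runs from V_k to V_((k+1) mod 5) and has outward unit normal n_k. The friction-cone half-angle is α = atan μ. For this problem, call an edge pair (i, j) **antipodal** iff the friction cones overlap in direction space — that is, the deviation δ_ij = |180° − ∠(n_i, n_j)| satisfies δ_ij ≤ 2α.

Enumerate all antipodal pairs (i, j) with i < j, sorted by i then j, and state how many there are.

count = 3; pairs: (0,3), (1,3), (2,4)

α = atan 0.45 = 24.23°;  2α = 48.46°
n_0 = (+0.7350, +0.6780)
n_1 = (+0.3882, +0.9216)
n_2 = (-0.6420, +0.7667)
n_3 = (-0.6254, -0.7803)
n_4 = (+0.5842, -0.8116)
  (0,1): δ = 155.54°  ·
  (0,2): δ = 92.75°  ·
  (0,3): δ = 8.60°  ✓
  (0,4): δ = 83.06°  ·
  (1,2): δ = 117.21°  ·
  (1,3): δ = 15.86°  ✓
  (1,4): δ = 58.59°  ·
  (2,3): δ = 78.65°  ·
  (2,4): δ = 4.19°  ✓
  (3,4): δ = 105.54°  ·
antipodal pairs: 3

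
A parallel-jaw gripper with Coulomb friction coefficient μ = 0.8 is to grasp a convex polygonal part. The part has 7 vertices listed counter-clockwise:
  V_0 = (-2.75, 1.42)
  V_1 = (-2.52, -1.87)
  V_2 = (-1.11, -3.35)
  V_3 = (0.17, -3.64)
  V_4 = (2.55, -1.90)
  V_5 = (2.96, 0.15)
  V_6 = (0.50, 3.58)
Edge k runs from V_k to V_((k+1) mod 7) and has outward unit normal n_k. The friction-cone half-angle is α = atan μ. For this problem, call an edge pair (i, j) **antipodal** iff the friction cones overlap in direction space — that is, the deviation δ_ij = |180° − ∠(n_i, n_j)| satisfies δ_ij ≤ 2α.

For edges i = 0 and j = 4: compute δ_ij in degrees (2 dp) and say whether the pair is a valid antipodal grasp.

δ = 15.31°, valid

α = atan 0.8 = 38.66°;  2α = 77.32°
edge 0: e_0 = (+0.23, -3.29);  n_0 = (-0.9976, -0.0697)
edge 4: e_4 = (+0.41, +2.05);  n_4 = (+0.9806, -0.1961)
∠(n_0, n_4) = 164.69°
δ = |180° − 164.69°| = 15.31°
15.31° ≤ 2α = 77.32°  →  valid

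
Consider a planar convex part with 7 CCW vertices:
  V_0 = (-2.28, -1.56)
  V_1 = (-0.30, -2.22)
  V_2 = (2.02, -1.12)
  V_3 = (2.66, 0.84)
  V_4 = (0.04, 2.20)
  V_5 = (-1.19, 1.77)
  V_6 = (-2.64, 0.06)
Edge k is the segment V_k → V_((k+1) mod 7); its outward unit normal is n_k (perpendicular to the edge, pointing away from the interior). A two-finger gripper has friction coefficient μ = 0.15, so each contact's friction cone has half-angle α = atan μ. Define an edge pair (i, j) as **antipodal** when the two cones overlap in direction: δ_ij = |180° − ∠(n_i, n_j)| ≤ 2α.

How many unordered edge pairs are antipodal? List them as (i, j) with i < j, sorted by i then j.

α = atan 0.15 = 8.53°;  2α = 17.06°
n_0 = (-0.3162, -0.9487)
n_1 = (+0.4284, -0.9036)
n_2 = (+0.9506, -0.3104)
n_3 = (+0.4607, +0.8875)
n_4 = (-0.3300, +0.9440)
n_5 = (-0.7627, +0.6467)
n_6 = (-0.9762, -0.2169)
  (0,1): δ = 136.20°  ·
  (0,2): δ = 89.65°  ·
  (0,3): δ = 9.00°  ✓
  (0,4): δ = 37.70°  ·
  (0,5): δ = 68.14°  ·
  (0,6): δ = 120.96°  ·
  (1,2): δ = 133.45°  ·
  (1,3): δ = 52.80°  ·
  (1,4): δ = 6.10°  ✓
  (1,5): δ = 24.34°  ·
  (1,6): δ = 77.16°  ·
  (2,3): δ = 99.35°  ·
  (2,4): δ = 52.65°  ·
  (2,5): δ = 22.21°  ·
  (2,6): δ = 30.61°  ·
  (3,4): δ = 133.30°  ·
  (3,5): δ = 102.86°  ·
  (3,6): δ = 50.04°  ·
  (4,5): δ = 149.57°  ·
  (4,6): δ = 96.74°  ·
  (5,6): δ = 127.17°  ·
antipodal pairs: 2

count = 2; pairs: (0,3), (1,4)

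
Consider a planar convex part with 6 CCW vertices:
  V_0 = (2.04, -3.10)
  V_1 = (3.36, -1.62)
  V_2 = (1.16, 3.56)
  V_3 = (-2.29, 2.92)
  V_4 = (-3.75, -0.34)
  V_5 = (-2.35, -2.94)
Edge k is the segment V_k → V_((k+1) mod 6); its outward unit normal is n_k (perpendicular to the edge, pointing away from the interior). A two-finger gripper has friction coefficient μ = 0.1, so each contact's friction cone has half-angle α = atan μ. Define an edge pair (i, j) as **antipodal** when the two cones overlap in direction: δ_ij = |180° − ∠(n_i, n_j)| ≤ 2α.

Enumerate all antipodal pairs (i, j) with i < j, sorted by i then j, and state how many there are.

count = 1; pairs: (1,4)

α = atan 0.1 = 5.71°;  2α = 11.42°
n_0 = (+0.7463, -0.6656)
n_1 = (+0.9204, +0.3909)
n_2 = (-0.1824, +0.9832)
n_3 = (-0.9127, +0.4087)
n_4 = (-0.8805, -0.4741)
n_5 = (-0.0364, -0.9993)
  (0,1): δ = 115.26°  ·
  (0,2): δ = 37.76°  ·
  (0,3): δ = 17.60°  ·
  (0,4): δ = 70.03°  ·
  (0,5): δ = 129.64°  ·
  (1,2): δ = 102.50°  ·
  (1,3): δ = 47.14°  ·
  (1,4): δ = 5.29°  ✓
  (1,5): δ = 64.90°  ·
  (2,3): δ = 124.63°  ·
  (2,4): δ = 72.21°  ·
  (2,5): δ = 12.60°  ·
  (3,4): δ = 127.57°  ·
  (3,5): δ = 67.96°  ·
  (4,5): δ = 120.39°  ·
antipodal pairs: 1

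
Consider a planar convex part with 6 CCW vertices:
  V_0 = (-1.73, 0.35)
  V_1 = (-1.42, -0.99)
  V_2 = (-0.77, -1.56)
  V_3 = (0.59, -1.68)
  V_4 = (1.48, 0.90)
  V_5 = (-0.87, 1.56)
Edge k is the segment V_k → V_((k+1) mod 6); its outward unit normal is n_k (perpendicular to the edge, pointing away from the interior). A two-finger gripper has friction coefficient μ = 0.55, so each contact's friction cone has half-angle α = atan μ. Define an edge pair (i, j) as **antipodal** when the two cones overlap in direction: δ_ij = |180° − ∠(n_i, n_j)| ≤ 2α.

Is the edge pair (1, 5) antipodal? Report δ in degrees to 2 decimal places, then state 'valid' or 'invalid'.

α = atan 0.55 = 28.81°;  2α = 57.62°
edge 1: e_1 = (+0.65, -0.57);  n_1 = (-0.6593, -0.7519)
edge 5: e_5 = (-0.86, -1.21);  n_5 = (-0.8151, +0.5793)
∠(n_1, n_5) = 84.15°
δ = |180° − 84.15°| = 95.85°
95.85° > 2α = 57.62°  →  invalid

δ = 95.85°, invalid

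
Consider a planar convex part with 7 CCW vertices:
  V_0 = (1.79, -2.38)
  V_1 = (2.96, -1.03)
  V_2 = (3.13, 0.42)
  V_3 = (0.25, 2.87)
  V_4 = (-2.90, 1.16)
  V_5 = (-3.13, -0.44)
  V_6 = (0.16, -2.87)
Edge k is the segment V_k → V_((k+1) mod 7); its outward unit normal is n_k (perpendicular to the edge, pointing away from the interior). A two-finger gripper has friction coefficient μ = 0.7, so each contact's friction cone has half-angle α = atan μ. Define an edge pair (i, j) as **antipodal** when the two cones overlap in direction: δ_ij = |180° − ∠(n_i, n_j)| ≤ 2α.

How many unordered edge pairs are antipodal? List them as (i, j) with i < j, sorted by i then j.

α = atan 0.7 = 34.99°;  2α = 69.98°
n_0 = (+0.7557, -0.6549)
n_1 = (+0.9932, -0.1164)
n_2 = (+0.6480, +0.7617)
n_3 = (-0.4771, +0.8789)
n_4 = (-0.9898, +0.1423)
n_5 = (-0.5941, -0.8044)
n_6 = (+0.2879, -0.9577)
  (0,1): δ = 145.77°  ·
  (0,2): δ = 89.47°  ·
  (0,3): δ = 20.59°  ✓
  (0,4): δ = 32.73°  ✓
  (0,5): δ = 94.46°  ·
  (0,6): δ = 147.65°  ·
  (1,2): δ = 123.70°  ·
  (1,3): δ = 54.82°  ✓
  (1,4): δ = 1.49°  ✓
  (1,5): δ = 60.24°  ✓
  (1,6): δ = 113.42°  ·
  (2,3): δ = 111.12°  ·
  (2,4): δ = 57.79°  ✓
  (2,5): δ = 3.94°  ✓
  (2,6): δ = 57.12°  ✓
  (3,4): δ = 126.68°  ·
  (3,5): δ = 64.95°  ✓
  (3,6): δ = 11.76°  ✓
  (4,5): δ = 118.27°  ·
  (4,6): δ = 65.09°  ✓
  (5,6): δ = 126.82°  ·
antipodal pairs: 11

count = 11; pairs: (0,3), (0,4), (1,3), (1,4), (1,5), (2,4), (2,5), (2,6), (3,5), (3,6), (4,6)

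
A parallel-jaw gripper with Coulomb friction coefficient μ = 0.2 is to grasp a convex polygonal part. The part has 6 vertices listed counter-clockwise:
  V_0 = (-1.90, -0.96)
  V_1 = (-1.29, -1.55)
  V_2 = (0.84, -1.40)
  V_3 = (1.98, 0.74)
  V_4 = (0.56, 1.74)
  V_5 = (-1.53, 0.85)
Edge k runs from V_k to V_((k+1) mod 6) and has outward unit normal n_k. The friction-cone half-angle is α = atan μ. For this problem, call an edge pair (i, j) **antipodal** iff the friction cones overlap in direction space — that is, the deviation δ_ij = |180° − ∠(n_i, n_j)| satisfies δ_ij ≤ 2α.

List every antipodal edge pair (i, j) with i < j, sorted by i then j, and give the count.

count = 3; pairs: (0,3), (1,4), (2,5)

α = atan 0.2 = 11.31°;  2α = 22.62°
n_0 = (-0.6952, -0.7188)
n_1 = (+0.0702, -0.9975)
n_2 = (+0.8826, -0.4702)
n_3 = (+0.5758, +0.8176)
n_4 = (-0.3918, +0.9201)
n_5 = (-0.9797, +0.2003)
  (0,1): δ = 131.93°  ·
  (0,2): δ = 74.00°  ·
  (0,3): δ = 8.89°  ✓
  (0,4): δ = 67.11°  ·
  (0,5): δ = 122.49°  ·
  (1,2): δ = 122.07°  ·
  (1,3): δ = 39.18°  ·
  (1,4): δ = 19.04°  ✓
  (1,5): δ = 74.42°  ·
  (2,3): δ = 97.11°  ·
  (2,4): δ = 38.89°  ·
  (2,5): δ = 16.49°  ✓
  (3,4): δ = 121.78°  ·
  (3,5): δ = 66.40°  ·
  (4,5): δ = 124.62°  ·
antipodal pairs: 3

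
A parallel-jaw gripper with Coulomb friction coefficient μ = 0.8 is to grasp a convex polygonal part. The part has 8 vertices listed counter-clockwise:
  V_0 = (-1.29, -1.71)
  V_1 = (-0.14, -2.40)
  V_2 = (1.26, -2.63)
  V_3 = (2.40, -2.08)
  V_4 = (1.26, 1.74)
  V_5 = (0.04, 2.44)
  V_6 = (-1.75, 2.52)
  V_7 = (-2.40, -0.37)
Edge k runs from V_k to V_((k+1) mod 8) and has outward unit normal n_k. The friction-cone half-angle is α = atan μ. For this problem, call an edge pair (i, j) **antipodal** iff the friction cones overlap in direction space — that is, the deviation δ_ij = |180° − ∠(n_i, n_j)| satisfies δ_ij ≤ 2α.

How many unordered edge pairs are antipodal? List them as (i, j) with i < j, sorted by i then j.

count = 14; pairs: (0,3), (0,4), (0,5), (1,3), (1,4), (1,5), (2,4), (2,5), (2,6), (3,6), (3,7), (4,6), (4,7), (5,7)

α = atan 0.8 = 38.66°;  2α = 77.32°
n_0 = (-0.5145, -0.8575)
n_1 = (-0.1621, -0.9868)
n_2 = (+0.4345, -0.9007)
n_3 = (+0.9582, +0.2860)
n_4 = (+0.4977, +0.8674)
n_5 = (+0.0446, +0.9990)
n_6 = (-0.9756, +0.2194)
n_7 = (-0.7701, -0.6379)
  (0,1): δ = 158.37°  ·
  (0,2): δ = 123.28°  ·
  (0,3): δ = 42.42°  ✓
  (0,4): δ = 1.12°  ✓
  (0,5): δ = 28.40°  ✓
  (0,6): δ = 108.29°  ·
  (0,7): δ = 160.60°  ·
  (1,2): δ = 144.92°  ·
  (1,3): δ = 64.05°  ✓
  (1,4): δ = 20.52°  ✓
  (1,5): δ = 6.77°  ✓
  (1,6): δ = 86.65°  ·
  (1,7): δ = 138.97°  ·
  (2,3): δ = 99.14°  ·
  (2,4): δ = 55.60°  ✓
  (2,5): δ = 28.31°  ✓
  (2,6): δ = 51.57°  ✓
  (2,7): δ = 103.88°  ·
  (3,4): δ = 136.46°  ·
  (3,5): δ = 109.18°  ·
  (3,6): δ = 29.29°  ✓
  (3,7): δ = 23.02°  ✓
  (4,5): δ = 152.71°  ·
  (4,6): δ = 72.83°  ✓
  (4,7): δ = 20.52°  ✓
  (5,6): δ = 100.12°  ·
  (5,7): δ = 47.80°  ✓
  (6,7): δ = 127.69°  ·
antipodal pairs: 14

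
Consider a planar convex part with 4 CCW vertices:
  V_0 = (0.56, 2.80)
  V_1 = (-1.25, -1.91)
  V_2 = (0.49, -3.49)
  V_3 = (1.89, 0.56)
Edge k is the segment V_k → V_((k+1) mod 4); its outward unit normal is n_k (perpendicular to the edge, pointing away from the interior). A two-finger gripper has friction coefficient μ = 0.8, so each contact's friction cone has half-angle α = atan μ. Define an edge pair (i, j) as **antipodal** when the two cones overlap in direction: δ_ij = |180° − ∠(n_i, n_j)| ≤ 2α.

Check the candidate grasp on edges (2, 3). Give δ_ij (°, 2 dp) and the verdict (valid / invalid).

δ = 130.23°, invalid

α = atan 0.8 = 38.66°;  2α = 77.32°
edge 2: e_2 = (+1.40, +4.05);  n_2 = (+0.9451, -0.3267)
edge 3: e_3 = (-1.33, +2.24);  n_3 = (+0.8599, +0.5105)
∠(n_2, n_3) = 49.77°
δ = |180° − 49.77°| = 130.23°
130.23° > 2α = 77.32°  →  invalid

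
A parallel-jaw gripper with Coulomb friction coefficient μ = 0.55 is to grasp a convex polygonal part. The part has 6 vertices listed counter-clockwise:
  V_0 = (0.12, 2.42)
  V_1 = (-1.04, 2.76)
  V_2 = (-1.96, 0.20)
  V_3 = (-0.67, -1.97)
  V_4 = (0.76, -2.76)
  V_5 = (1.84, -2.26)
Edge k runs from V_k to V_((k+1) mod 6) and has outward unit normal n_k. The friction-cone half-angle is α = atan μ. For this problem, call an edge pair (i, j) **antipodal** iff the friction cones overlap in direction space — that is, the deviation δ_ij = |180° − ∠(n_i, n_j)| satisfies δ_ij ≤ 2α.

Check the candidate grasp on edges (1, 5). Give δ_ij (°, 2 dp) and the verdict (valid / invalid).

δ = 39.95°, valid

α = atan 0.55 = 28.81°;  2α = 57.62°
edge 1: e_1 = (-0.92, -2.56);  n_1 = (-0.9411, +0.3382)
edge 5: e_5 = (-1.72, +4.68);  n_5 = (+0.9386, +0.3450)
∠(n_1, n_5) = 140.05°
δ = |180° − 140.05°| = 39.95°
39.95° ≤ 2α = 57.62°  →  valid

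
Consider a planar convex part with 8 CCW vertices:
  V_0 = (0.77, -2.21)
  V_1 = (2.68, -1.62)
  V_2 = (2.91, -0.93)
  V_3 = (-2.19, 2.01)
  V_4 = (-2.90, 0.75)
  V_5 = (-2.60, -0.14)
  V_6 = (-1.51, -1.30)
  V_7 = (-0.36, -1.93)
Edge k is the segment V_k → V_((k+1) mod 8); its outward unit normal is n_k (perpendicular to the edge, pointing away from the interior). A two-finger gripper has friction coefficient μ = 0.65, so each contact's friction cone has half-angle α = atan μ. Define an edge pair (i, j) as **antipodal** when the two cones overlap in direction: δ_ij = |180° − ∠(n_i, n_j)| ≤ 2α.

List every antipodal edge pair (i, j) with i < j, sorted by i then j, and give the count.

count = 9; pairs: (0,2), (0,3), (1,3), (1,4), (1,5), (2,4), (2,5), (2,6), (2,7)

α = atan 0.65 = 33.02°;  2α = 66.05°
n_0 = (+0.2951, -0.9555)
n_1 = (+0.9487, -0.3162)
n_2 = (+0.4994, +0.8664)
n_3 = (-0.8712, +0.4909)
n_4 = (-0.9476, -0.3194)
n_5 = (-0.7288, -0.6848)
n_6 = (-0.4805, -0.8770)
n_7 = (-0.2405, -0.9706)
  (0,1): δ = 125.60°  ·
  (0,2): δ = 47.13°  ✓
  (0,3): δ = 43.43°  ✓
  (0,4): δ = 91.46°  ·
  (0,5): δ = 116.05°  ·
  (0,6): δ = 134.12°  ·
  (0,7): δ = 148.92°  ·
  (1,2): δ = 101.53°  ·
  (1,3): δ = 10.97°  ✓
  (1,4): δ = 37.06°  ✓
  (1,5): δ = 61.65°  ✓
  (1,6): δ = 79.72°  ·
  (1,7): δ = 94.52°  ·
  (2,3): δ = 89.44°  ·
  (2,4): δ = 41.41°  ✓
  (2,5): δ = 16.82°  ✓
  (2,6): δ = 1.25°  ✓
  (2,7): δ = 16.05°  ✓
  (3,4): δ = 131.97°  ·
  (3,5): δ = 107.38°  ·
  (3,6): δ = 89.31°  ·
  (3,7): δ = 74.52°  ·
  (4,5): δ = 155.41°  ·
  (4,6): δ = 137.34°  ·
  (4,7): δ = 122.54°  ·
  (5,6): δ = 161.93°  ·
  (5,7): δ = 147.13°  ·
  (6,7): δ = 165.20°  ·
antipodal pairs: 9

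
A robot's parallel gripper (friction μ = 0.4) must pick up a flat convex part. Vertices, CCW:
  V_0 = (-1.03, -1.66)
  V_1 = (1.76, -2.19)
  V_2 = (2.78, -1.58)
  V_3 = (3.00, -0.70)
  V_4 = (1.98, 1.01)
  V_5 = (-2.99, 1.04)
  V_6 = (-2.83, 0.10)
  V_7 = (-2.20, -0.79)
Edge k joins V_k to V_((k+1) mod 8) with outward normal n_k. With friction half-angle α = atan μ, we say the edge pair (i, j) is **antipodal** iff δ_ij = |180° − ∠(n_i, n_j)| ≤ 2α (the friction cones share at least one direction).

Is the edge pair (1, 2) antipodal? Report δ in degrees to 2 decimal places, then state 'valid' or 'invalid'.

α = atan 0.4 = 21.80°;  2α = 43.60°
edge 1: e_1 = (+1.02, +0.61);  n_1 = (+0.5133, -0.8582)
edge 2: e_2 = (+0.22, +0.88);  n_2 = (+0.9701, -0.2425)
∠(n_1, n_2) = 45.08°
δ = |180° − 45.08°| = 134.92°
134.92° > 2α = 43.60°  →  invalid

δ = 134.92°, invalid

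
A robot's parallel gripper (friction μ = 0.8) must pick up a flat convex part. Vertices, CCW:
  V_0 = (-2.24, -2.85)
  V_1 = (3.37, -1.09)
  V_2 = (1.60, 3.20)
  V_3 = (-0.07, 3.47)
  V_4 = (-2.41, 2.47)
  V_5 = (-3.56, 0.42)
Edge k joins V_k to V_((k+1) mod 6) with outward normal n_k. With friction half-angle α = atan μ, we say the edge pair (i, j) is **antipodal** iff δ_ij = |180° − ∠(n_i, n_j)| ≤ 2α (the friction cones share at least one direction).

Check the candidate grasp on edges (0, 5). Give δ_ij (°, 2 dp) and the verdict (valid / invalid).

α = atan 0.8 = 38.66°;  2α = 77.32°
edge 0: e_0 = (+5.61, +1.76);  n_0 = (+0.2993, -0.9541)
edge 5: e_5 = (+1.32, -3.27);  n_5 = (-0.9273, -0.3743)
∠(n_0, n_5) = 85.44°
δ = |180° − 85.44°| = 94.56°
94.56° > 2α = 77.32°  →  invalid

δ = 94.56°, invalid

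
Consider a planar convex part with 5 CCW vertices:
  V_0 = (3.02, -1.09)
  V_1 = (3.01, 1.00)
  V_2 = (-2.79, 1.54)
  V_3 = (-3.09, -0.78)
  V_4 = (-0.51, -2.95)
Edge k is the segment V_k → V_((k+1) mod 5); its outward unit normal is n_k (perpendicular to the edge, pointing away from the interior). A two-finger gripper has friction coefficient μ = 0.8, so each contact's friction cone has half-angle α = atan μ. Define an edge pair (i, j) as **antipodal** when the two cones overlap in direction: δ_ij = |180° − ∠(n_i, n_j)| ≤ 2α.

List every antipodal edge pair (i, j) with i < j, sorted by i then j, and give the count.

count = 5; pairs: (0,2), (0,3), (1,3), (1,4), (2,4)

α = atan 0.8 = 38.66°;  2α = 77.32°
n_0 = (+1.0000, +0.0048)
n_1 = (+0.0927, +0.9957)
n_2 = (-0.9917, +0.1282)
n_3 = (-0.6437, -0.7653)
n_4 = (+0.4662, -0.8847)
  (0,1): δ = 95.59°  ·
  (0,2): δ = 7.64°  ✓
  (0,3): δ = 49.66°  ✓
  (0,4): δ = 117.51°  ·
  (1,2): δ = 92.05°  ·
  (1,3): δ = 34.75°  ✓
  (1,4): δ = 33.10°  ✓
  (2,3): δ = 122.70°  ·
  (2,4): δ = 54.85°  ✓
  (3,4): δ = 112.15°  ·
antipodal pairs: 5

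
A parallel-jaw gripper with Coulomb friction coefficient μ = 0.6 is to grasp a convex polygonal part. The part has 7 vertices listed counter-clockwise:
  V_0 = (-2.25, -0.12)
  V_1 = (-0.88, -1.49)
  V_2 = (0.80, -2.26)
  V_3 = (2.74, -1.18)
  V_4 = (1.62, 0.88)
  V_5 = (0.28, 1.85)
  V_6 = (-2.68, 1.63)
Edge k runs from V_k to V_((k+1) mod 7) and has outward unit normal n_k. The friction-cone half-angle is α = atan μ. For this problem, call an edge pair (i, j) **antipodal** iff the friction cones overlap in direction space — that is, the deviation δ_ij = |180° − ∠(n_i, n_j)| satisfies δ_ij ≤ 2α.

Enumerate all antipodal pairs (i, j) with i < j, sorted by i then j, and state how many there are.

α = atan 0.6 = 30.96°;  2α = 61.93°
n_0 = (-0.7071, -0.7071)
n_1 = (-0.4167, -0.9091)
n_2 = (+0.4864, -0.8737)
n_3 = (+0.8785, +0.4777)
n_4 = (+0.5864, +0.8100)
n_5 = (-0.0741, +0.9972)
n_6 = (-0.9711, -0.2386)
  (0,1): δ = 159.62°  ·
  (0,2): δ = 105.90°  ·
  (0,3): δ = 16.47°  ✓
  (0,4): δ = 9.10°  ✓
  (0,5): δ = 49.25°  ✓
  (0,6): δ = 148.80°  ·
  (1,2): δ = 126.27°  ·
  (1,3): δ = 36.84°  ✓
  (1,4): δ = 11.28°  ✓
  (1,5): δ = 28.87°  ✓
  (1,6): δ = 128.43°  ·
  (2,3): δ = 90.57°  ·
  (2,4): δ = 65.00°  ·
  (2,5): δ = 24.85°  ✓
  (2,6): δ = 74.70°  ·
  (3,4): δ = 154.43°  ·
  (3,5): δ = 114.28°  ·
  (3,6): δ = 14.73°  ✓
  (4,5): δ = 139.85°  ·
  (4,6): δ = 40.30°  ✓
  (5,6): δ = 80.45°  ·
antipodal pairs: 9

count = 9; pairs: (0,3), (0,4), (0,5), (1,3), (1,4), (1,5), (2,5), (3,6), (4,6)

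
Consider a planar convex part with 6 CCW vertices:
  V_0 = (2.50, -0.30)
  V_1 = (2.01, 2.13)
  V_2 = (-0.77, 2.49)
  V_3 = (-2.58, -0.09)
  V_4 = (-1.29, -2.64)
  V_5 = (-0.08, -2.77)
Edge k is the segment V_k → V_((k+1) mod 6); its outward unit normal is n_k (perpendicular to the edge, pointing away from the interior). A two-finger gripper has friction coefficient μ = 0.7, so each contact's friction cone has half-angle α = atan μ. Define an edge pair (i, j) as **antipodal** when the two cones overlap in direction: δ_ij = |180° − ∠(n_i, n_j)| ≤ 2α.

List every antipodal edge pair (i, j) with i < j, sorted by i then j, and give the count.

α = atan 0.7 = 34.99°;  2α = 69.98°
n_0 = (+0.9803, +0.1977)
n_1 = (+0.1284, +0.9917)
n_2 = (-0.8186, +0.5743)
n_3 = (-0.8923, -0.4514)
n_4 = (-0.1068, -0.9943)
n_5 = (+0.6915, -0.7223)
  (0,1): δ = 108.78°  ·
  (0,2): δ = 46.45°  ✓
  (0,3): δ = 15.43°  ✓
  (0,4): δ = 72.47°  ·
  (0,5): δ = 122.35°  ·
  (1,2): δ = 117.67°  ·
  (1,3): δ = 55.79°  ✓
  (1,4): δ = 1.25°  ✓
  (1,5): δ = 51.13°  ✓
  (2,3): δ = 118.11°  ·
  (2,4): δ = 61.08°  ✓
  (2,5): δ = 11.20°  ✓
  (3,4): δ = 122.97°  ·
  (3,5): δ = 73.08°  ·
  (4,5): δ = 130.12°  ·
antipodal pairs: 7

count = 7; pairs: (0,2), (0,3), (1,3), (1,4), (1,5), (2,4), (2,5)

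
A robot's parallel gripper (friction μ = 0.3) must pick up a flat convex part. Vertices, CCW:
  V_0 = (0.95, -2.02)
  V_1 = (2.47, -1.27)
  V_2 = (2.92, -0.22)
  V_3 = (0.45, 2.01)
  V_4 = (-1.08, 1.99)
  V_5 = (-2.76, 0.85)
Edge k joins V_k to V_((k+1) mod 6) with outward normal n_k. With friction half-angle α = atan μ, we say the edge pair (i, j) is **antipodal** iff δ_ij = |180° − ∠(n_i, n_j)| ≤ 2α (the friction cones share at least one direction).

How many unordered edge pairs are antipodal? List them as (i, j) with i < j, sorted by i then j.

count = 4; pairs: (0,3), (0,4), (1,4), (2,5)

α = atan 0.3 = 16.70°;  2α = 33.40°
n_0 = (+0.4425, -0.8968)
n_1 = (+0.9191, -0.3939)
n_2 = (+0.6701, +0.7422)
n_3 = (-0.0131, +0.9999)
n_4 = (-0.5615, +0.8275)
n_5 = (-0.6119, -0.7910)
  (0,1): δ = 139.46°  ·
  (0,2): δ = 68.34°  ·
  (0,3): δ = 25.51°  ✓
  (0,4): δ = 7.90°  ✓
  (0,5): δ = 116.01°  ·
  (1,2): δ = 108.88°  ·
  (1,3): δ = 66.05°  ·
  (1,4): δ = 32.64°  ✓
  (1,5): δ = 75.47°  ·
  (2,3): δ = 137.17°  ·
  (2,4): δ = 103.76°  ·
  (2,5): δ = 4.35°  ✓
  (3,4): δ = 146.59°  ·
  (3,5): δ = 38.47°  ·
  (4,5): δ = 71.88°  ·
antipodal pairs: 4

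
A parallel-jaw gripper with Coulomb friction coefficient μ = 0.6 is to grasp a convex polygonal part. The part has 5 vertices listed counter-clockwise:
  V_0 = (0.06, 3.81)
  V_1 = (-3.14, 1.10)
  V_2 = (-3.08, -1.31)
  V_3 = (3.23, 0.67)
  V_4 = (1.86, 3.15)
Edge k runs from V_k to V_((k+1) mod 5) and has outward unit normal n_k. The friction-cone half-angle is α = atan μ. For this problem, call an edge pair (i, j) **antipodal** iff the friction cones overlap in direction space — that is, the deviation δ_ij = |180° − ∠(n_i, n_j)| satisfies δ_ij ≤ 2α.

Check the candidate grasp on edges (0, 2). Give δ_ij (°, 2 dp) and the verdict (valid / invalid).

α = atan 0.6 = 30.96°;  2α = 61.93°
edge 0: e_0 = (-3.20, -2.71);  n_0 = (-0.6463, +0.7631)
edge 2: e_2 = (+6.31, +1.98);  n_2 = (+0.2994, -0.9541)
∠(n_0, n_2) = 157.16°
δ = |180° − 157.16°| = 22.84°
22.84° ≤ 2α = 61.93°  →  valid

δ = 22.84°, valid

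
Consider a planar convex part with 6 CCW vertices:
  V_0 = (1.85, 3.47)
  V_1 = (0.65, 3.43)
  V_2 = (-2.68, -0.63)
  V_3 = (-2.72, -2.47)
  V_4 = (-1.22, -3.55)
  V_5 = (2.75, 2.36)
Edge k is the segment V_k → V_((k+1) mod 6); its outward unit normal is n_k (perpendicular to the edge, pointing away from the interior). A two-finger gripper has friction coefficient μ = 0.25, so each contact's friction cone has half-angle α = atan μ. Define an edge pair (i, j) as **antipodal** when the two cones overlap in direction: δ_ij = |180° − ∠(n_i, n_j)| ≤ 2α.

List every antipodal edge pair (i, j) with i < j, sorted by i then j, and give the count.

count = 2; pairs: (1,4), (3,5)

α = atan 0.25 = 14.04°;  2α = 28.07°
n_0 = (-0.0333, +0.9994)
n_1 = (-0.7732, +0.6342)
n_2 = (-0.9998, +0.0217)
n_3 = (-0.5843, -0.8115)
n_4 = (+0.8301, -0.5576)
n_5 = (+0.7768, +0.6298)
  (0,1): δ = 131.27°  ·
  (0,2): δ = 93.15°  ·
  (0,3): δ = 37.66°  ·
  (0,4): δ = 54.20°  ·
  (0,5): δ = 127.13°  ·
  (1,2): δ = 141.89°  ·
  (1,3): δ = 86.40°  ·
  (1,4): δ = 5.47°  ✓
  (1,5): δ = 78.39°  ·
  (2,3): δ = 124.51°  ·
  (2,4): δ = 32.65°  ·
  (2,5): δ = 40.28°  ·
  (3,4): δ = 88.14°  ·
  (3,5): δ = 15.21°  ✓
  (4,5): δ = 107.07°  ·
antipodal pairs: 2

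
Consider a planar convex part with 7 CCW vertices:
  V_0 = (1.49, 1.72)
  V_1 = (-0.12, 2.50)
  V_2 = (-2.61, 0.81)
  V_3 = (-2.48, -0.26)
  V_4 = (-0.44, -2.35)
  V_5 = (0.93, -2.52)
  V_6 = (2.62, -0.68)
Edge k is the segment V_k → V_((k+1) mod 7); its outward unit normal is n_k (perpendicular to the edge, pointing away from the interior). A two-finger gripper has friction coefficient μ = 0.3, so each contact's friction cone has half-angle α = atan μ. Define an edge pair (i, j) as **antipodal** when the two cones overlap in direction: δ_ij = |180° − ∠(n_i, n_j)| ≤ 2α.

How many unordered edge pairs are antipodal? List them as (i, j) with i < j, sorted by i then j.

α = atan 0.3 = 16.70°;  2α = 33.40°
n_0 = (+0.4360, +0.8999)
n_1 = (-0.5616, +0.8274)
n_2 = (-0.9927, -0.1206)
n_3 = (-0.7156, -0.6985)
n_4 = (-0.1231, -0.9924)
n_5 = (+0.7365, -0.6764)
n_6 = (+0.9047, +0.4260)
  (0,1): δ = 119.99°  ·
  (0,2): δ = 57.22°  ·
  (0,3): δ = 19.84°  ✓
  (0,4): δ = 18.78°  ✓
  (0,5): δ = 73.28°  ·
  (0,6): δ = 141.06°  ·
  (1,2): δ = 117.24°  ·
  (1,3): δ = 79.86°  ·
  (1,4): δ = 41.24°  ·
  (1,5): δ = 13.27°  ✓
  (1,6): δ = 81.05°  ·
  (2,3): δ = 142.62°  ·
  (2,4): δ = 104.00°  ·
  (2,5): δ = 49.49°  ·
  (2,6): δ = 18.29°  ✓
  (3,4): δ = 141.38°  ·
  (3,5): δ = 86.87°  ·
  (3,6): δ = 19.09°  ✓
  (4,5): δ = 125.49°  ·
  (4,6): δ = 57.71°  ·
  (5,6): δ = 112.22°  ·
antipodal pairs: 5

count = 5; pairs: (0,3), (0,4), (1,5), (2,6), (3,6)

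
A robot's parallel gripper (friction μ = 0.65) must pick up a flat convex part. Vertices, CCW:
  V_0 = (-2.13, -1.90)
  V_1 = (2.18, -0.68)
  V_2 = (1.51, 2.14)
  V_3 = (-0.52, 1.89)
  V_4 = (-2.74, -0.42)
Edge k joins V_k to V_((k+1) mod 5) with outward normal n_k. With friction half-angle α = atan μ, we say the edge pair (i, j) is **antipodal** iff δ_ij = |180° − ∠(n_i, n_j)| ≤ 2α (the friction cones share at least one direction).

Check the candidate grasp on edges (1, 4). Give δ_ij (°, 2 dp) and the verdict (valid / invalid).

δ = 9.03°, valid

α = atan 0.65 = 33.02°;  2α = 66.05°
edge 1: e_1 = (-0.67, +2.82);  n_1 = (+0.9729, +0.2312)
edge 4: e_4 = (+0.61, -1.48);  n_4 = (-0.9245, -0.3811)
∠(n_1, n_4) = 170.97°
δ = |180° − 170.97°| = 9.03°
9.03° ≤ 2α = 66.05°  →  valid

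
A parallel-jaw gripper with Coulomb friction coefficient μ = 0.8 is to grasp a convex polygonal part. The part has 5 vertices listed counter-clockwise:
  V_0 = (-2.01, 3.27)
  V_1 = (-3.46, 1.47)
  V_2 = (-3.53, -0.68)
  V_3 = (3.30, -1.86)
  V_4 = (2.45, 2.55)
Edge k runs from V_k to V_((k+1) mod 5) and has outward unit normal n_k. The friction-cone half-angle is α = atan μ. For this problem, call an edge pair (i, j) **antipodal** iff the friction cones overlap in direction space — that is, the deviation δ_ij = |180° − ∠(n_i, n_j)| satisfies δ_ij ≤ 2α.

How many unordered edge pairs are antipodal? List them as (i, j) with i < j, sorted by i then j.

count = 5; pairs: (0,2), (0,3), (1,3), (2,3), (2,4)

α = atan 0.8 = 38.66°;  2α = 77.32°
n_0 = (-0.7788, +0.6273)
n_1 = (-0.9995, +0.0325)
n_2 = (-0.1702, -0.9854)
n_3 = (+0.9819, +0.1893)
n_4 = (+0.1594, +0.9872)
  (0,1): δ = 143.01°  ·
  (0,2): δ = 60.95°  ✓
  (0,3): δ = 49.76°  ✓
  (0,4): δ = 119.68°  ·
  (1,2): δ = 97.94°  ·
  (1,3): δ = 12.77°  ✓
  (1,4): δ = 82.69°  ·
  (2,3): δ = 69.29°  ✓
  (2,4): δ = 0.63°  ✓
  (3,4): δ = 110.08°  ·
antipodal pairs: 5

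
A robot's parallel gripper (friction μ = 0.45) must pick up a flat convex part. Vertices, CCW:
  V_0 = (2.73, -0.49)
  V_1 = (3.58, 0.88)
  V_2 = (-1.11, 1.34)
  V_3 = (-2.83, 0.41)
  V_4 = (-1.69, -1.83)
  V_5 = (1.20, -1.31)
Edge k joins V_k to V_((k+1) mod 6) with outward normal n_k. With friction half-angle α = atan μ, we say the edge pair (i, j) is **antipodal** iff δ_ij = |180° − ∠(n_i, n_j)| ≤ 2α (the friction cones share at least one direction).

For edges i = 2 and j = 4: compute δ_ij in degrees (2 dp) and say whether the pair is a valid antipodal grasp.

δ = 18.20°, valid

α = atan 0.45 = 24.23°;  2α = 48.46°
edge 2: e_2 = (-1.72, -0.93);  n_2 = (-0.4756, +0.8796)
edge 4: e_4 = (+2.89, +0.52);  n_4 = (+0.1771, -0.9842)
∠(n_2, n_4) = 161.80°
δ = |180° − 161.80°| = 18.20°
18.20° ≤ 2α = 48.46°  →  valid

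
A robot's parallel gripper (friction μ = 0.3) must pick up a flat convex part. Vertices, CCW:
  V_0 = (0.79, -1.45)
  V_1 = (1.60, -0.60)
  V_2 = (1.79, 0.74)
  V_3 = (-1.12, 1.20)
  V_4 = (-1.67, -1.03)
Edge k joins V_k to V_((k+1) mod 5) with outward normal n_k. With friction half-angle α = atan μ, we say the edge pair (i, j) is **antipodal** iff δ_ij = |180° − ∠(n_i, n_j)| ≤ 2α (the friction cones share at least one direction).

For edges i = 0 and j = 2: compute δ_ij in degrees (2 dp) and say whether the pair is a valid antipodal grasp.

δ = 55.36°, invalid

α = atan 0.3 = 16.70°;  2α = 33.40°
edge 0: e_0 = (+0.81, +0.85);  n_0 = (+0.7239, -0.6899)
edge 2: e_2 = (-2.91, +0.46);  n_2 = (+0.1561, +0.9877)
∠(n_0, n_2) = 124.64°
δ = |180° − 124.64°| = 55.36°
55.36° > 2α = 33.40°  →  invalid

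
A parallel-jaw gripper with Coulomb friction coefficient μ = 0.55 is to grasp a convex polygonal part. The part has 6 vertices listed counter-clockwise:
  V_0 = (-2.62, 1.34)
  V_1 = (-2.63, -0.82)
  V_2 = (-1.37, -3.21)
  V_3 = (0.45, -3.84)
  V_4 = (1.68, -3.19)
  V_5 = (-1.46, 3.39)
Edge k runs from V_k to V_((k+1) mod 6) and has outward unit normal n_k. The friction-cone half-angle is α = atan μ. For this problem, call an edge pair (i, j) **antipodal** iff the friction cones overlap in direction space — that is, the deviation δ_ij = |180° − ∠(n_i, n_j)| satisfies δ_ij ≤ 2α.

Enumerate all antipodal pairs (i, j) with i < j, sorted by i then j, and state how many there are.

count = 5; pairs: (0,4), (1,4), (2,4), (3,5), (4,5)

α = atan 0.55 = 28.81°;  2α = 57.62°
n_0 = (-1.0000, +0.0046)
n_1 = (-0.8846, -0.4664)
n_2 = (-0.3271, -0.9450)
n_3 = (+0.4672, -0.8841)
n_4 = (+0.9025, +0.4307)
n_5 = (-0.8703, +0.4925)
  (0,1): δ = 151.94°  ·
  (0,2): δ = 108.83°  ·
  (0,3): δ = 61.88°  ·
  (0,4): δ = 25.78°  ✓
  (0,5): δ = 150.76°  ·
  (1,2): δ = 136.89°  ·
  (1,3): δ = 89.94°  ·
  (1,4): δ = 2.29°  ✓
  (1,5): δ = 122.70°  ·
  (2,3): δ = 133.05°  ·
  (2,4): δ = 45.40°  ✓
  (2,5): δ = 79.59°  ·
  (3,4): δ = 92.34°  ·
  (3,5): δ = 32.64°  ✓
  (4,5): δ = 55.01°  ✓
antipodal pairs: 5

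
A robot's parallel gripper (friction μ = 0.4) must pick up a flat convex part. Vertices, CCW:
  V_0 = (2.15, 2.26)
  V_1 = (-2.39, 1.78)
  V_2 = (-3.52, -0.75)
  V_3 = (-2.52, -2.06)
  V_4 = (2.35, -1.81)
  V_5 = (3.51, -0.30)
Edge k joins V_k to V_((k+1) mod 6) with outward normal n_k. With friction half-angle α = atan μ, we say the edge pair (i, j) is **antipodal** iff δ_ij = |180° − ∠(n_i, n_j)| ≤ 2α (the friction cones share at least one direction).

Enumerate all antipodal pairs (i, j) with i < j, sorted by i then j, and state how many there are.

α = atan 0.4 = 21.80°;  2α = 43.60°
n_0 = (-0.1051, +0.9945)
n_1 = (-0.9131, +0.4078)
n_2 = (-0.7949, -0.6068)
n_3 = (+0.0513, -0.9987)
n_4 = (+0.7930, -0.6092)
n_5 = (+0.8831, +0.4692)
  (0,1): δ = 120.10°  ·
  (0,2): δ = 58.68°  ·
  (0,3): δ = 3.10°  ✓
  (0,4): δ = 46.43°  ·
  (0,5): δ = 111.94°  ·
  (1,2): δ = 118.58°  ·
  (1,3): δ = 62.99°  ·
  (1,4): δ = 13.46°  ✓
  (1,5): δ = 52.05°  ·
  (2,3): δ = 124.42°  ·
  (2,4): δ = 74.89°  ·
  (2,5): δ = 9.38°  ✓
  (3,4): δ = 130.47°  ·
  (3,5): δ = 64.96°  ·
  (4,5): δ = 114.49°  ·
antipodal pairs: 3

count = 3; pairs: (0,3), (1,4), (2,5)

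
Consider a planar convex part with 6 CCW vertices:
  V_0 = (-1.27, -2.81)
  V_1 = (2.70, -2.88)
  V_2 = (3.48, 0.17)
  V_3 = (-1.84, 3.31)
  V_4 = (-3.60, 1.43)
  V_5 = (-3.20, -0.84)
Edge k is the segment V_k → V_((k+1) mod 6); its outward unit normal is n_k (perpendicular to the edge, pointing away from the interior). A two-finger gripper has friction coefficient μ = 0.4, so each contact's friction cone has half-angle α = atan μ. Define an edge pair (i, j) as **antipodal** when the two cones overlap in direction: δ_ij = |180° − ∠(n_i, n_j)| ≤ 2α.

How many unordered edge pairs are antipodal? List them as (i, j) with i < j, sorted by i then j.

α = atan 0.4 = 21.80°;  2α = 43.60°
n_0 = (-0.0176, -0.9998)
n_1 = (+0.9688, -0.2478)
n_2 = (+0.5083, +0.8612)
n_3 = (-0.7300, +0.6834)
n_4 = (-0.9848, -0.1735)
n_5 = (-0.7143, -0.6998)
  (0,1): δ = 103.34°  ·
  (0,2): δ = 29.54°  ✓
  (0,3): δ = 47.90°  ·
  (0,4): δ = 101.00°  ·
  (0,5): δ = 135.42°  ·
  (1,2): δ = 106.20°  ·
  (1,3): δ = 28.77°  ✓
  (1,4): δ = 24.34°  ✓
  (1,5): δ = 58.76°  ·
  (2,3): δ = 102.56°  ·
  (2,4): δ = 49.46°  ·
  (2,5): δ = 15.04°  ✓
  (3,4): δ = 126.89°  ·
  (3,5): δ = 92.48°  ·
  (4,5): δ = 145.58°  ·
antipodal pairs: 4

count = 4; pairs: (0,2), (1,3), (1,4), (2,5)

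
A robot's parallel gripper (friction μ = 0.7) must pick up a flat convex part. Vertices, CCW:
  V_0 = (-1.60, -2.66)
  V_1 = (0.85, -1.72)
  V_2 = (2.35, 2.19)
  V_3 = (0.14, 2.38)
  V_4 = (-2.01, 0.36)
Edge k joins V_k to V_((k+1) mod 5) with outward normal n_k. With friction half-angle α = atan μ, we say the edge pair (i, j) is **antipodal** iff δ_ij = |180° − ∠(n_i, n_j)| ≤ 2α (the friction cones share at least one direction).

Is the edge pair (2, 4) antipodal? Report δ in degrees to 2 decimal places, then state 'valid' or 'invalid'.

δ = 77.35°, invalid

α = atan 0.7 = 34.99°;  2α = 69.98°
edge 2: e_2 = (-2.21, +0.19);  n_2 = (+0.0857, +0.9963)
edge 4: e_4 = (+0.41, -3.02);  n_4 = (-0.9909, -0.1345)
∠(n_2, n_4) = 102.65°
δ = |180° − 102.65°| = 77.35°
77.35° > 2α = 69.98°  →  invalid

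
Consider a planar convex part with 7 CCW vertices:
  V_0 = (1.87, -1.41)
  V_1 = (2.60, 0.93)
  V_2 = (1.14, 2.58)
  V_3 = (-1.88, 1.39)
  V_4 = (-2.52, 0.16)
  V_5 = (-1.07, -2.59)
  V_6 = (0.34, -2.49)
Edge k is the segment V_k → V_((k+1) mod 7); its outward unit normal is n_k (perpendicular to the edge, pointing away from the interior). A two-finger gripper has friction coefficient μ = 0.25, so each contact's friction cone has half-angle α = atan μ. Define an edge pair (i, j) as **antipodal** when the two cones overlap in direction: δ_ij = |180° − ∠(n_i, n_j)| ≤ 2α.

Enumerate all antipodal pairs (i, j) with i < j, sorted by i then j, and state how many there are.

α = atan 0.25 = 14.04°;  2α = 28.07°
n_0 = (+0.9546, -0.2978)
n_1 = (+0.7489, +0.6627)
n_2 = (-0.3666, +0.9304)
n_3 = (-0.8871, +0.4616)
n_4 = (-0.8846, -0.4664)
n_5 = (+0.0707, -0.9975)
n_6 = (+0.5767, -0.8170)
  (0,1): δ = 121.17°  ·
  (0,2): δ = 51.17°  ·
  (0,3): δ = 10.16°  ✓
  (0,4): δ = 45.13°  ·
  (0,5): δ = 111.38°  ·
  (0,6): δ = 142.54°  ·
  (1,2): δ = 110.00°  ·
  (1,3): δ = 68.99°  ·
  (1,4): δ = 13.70°  ✓
  (1,5): δ = 52.55°  ·
  (1,6): δ = 83.71°  ·
  (2,3): δ = 139.00°  ·
  (2,4): δ = 83.70°  ·
  (2,5): δ = 17.45°  ✓
  (2,6): δ = 13.71°  ✓
  (3,4): δ = 124.71°  ·
  (3,5): δ = 58.45°  ·
  (3,6): δ = 27.29°  ✓
  (4,5): δ = 113.74°  ·
  (4,6): δ = 82.58°  ·
  (5,6): δ = 148.84°  ·
antipodal pairs: 5

count = 5; pairs: (0,3), (1,4), (2,5), (2,6), (3,6)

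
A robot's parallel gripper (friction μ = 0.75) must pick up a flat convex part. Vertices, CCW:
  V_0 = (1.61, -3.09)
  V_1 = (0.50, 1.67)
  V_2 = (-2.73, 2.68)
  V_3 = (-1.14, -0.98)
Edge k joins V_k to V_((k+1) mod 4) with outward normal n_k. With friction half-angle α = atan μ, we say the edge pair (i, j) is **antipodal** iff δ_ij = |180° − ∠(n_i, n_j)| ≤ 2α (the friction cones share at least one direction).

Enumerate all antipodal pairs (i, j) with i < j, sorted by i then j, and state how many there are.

α = atan 0.75 = 36.87°;  2α = 73.74°
n_0 = (+0.9739, +0.2271)
n_1 = (+0.2984, +0.9544)
n_2 = (-0.9172, -0.3985)
n_3 = (-0.6087, -0.7934)
  (0,1): δ = 120.49°  ·
  (0,2): δ = 10.35°  ✓
  (0,3): δ = 39.38°  ✓
  (1,2): δ = 49.15°  ✓
  (1,3): δ = 20.13°  ✓
  (2,3): δ = 150.98°  ·
antipodal pairs: 4

count = 4; pairs: (0,2), (0,3), (1,2), (1,3)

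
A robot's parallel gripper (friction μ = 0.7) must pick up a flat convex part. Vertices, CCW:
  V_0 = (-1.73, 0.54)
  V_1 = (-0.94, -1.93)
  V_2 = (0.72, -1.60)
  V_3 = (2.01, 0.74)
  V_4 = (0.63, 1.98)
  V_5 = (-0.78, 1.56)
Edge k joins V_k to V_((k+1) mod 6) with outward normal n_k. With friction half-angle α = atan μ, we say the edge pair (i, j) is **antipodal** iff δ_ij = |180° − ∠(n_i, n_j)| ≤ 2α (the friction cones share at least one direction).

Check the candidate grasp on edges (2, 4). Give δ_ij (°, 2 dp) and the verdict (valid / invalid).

α = atan 0.7 = 34.99°;  2α = 69.98°
edge 2: e_2 = (+1.29, +2.34);  n_2 = (+0.8757, -0.4828)
edge 4: e_4 = (-1.41, -0.42);  n_4 = (-0.2855, +0.9584)
∠(n_2, n_4) = 135.45°
δ = |180° − 135.45°| = 44.55°
44.55° ≤ 2α = 69.98°  →  valid

δ = 44.55°, valid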